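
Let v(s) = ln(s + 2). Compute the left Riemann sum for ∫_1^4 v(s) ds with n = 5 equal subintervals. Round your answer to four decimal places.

4.2418

Δs = (4 − 1)/5 = 0.6.
Left endpoints: 1, 1.6, 2.2, 2.8, 3.4.
v(1) ≈ 1.0986, v(1.6) ≈ 1.2809, v(2.2) ≈ 1.4351, v(2.8) ≈ 1.5686, v(3.4) ≈ 1.6864.
Sum = Δs · [v(1) + v(1.6) + v(2.2) + v(2.8) + v(3.4)].
Sum ≈ 4.2418.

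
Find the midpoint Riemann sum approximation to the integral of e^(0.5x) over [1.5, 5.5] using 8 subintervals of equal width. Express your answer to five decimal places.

26.98095

Δx = (5.5 − 1.5)/8 = 0.5.
Midpoints: 1.75, 2.25, 2.75, 3.25, 3.75, 4.25, 4.75, 5.25.
f(1.75) ≈ 2.39888, f(2.25) ≈ 3.08022, f(2.75) ≈ 3.95508, f(3.25) ≈ 5.07842, f(3.75) ≈ 6.52082, f(4.25) ≈ 8.37290, f(4.75) ≈ 10.75101, f(5.25) ≈ 13.80457.
Sum = Δx · [f(1.75) + f(2.25) + f(2.75) + ...].
Sum ≈ 26.98095.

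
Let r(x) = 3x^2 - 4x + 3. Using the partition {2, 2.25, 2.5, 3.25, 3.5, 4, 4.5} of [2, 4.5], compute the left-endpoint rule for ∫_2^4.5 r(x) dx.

Subinterval widths: 0.25, 0.25, 0.75, 0.25, 0.5, 0.5.
Left endpoints: 2, 2.25, 2.5, 3.25, 3.5, 4.
r(2) = 7, r(2.25) = 9.1875, r(2.5) = 11.75, r(3.25) = 21.6875, r(3.5) = 25.75, r(4) = 35.
Sum = Σ Δx_i · r(x_i).
Sum = 48.65625.

48.65625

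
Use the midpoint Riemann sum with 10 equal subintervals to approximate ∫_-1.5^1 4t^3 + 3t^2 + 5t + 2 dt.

2.1875

Δt = (1 − (-1.5))/10 = 0.25.
Midpoints: -1.375, -1.125, -0.875, -0.625, -0.375, -0.125, 0.125, 0.375, 0.625, 0.875.
f(-1.375) = -9.6015625, f(-1.125) = -5.5234375, f(-0.875) = -2.7578125, f(-0.625) = -0.9296875, f(-0.375) = 0.3359375, f(-0.125) = 1.4140625, f(0.125) = 2.6796875, f(0.375) = 4.5078125, f(0.625) = 7.2734375, f(0.875) = 11.3515625.
Sum = Δt · [f(-1.375) + f(-1.125) + f(-0.875) + ...].
Sum = 2.1875.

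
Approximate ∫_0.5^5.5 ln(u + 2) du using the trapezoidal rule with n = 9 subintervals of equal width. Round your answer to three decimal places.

7.814

Δu = (5.5 − 0.5)/9 = 5/9.
f(0.5) ≈ 0.916, f(19/18) ≈ 1.117, f(29/18) ≈ 1.284, f(13/6) ≈ 1.427, f(49/18) ≈ 1.552, f(59/18) ≈ 1.664, f(23/6) ≈ 1.764, f(79/18) ≈ 1.855, f(89/18) ≈ 1.938, f(5.5) ≈ 2.015.
T_9 = (Δu/2)·[f(u_0) + 2f(u_1) + ... + 2f(u_{8}) + f(u_9)].
Sum ≈ 7.814.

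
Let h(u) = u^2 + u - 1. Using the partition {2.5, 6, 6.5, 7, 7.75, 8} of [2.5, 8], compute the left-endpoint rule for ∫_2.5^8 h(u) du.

Subinterval widths: 3.5, 0.5, 0.5, 0.75, 0.25.
Left endpoints: 2.5, 6, 6.5, 7, 7.75.
h(2.5) = 7.75, h(6) = 41, h(6.5) = 47.75, h(7) = 55, h(7.75) = 66.8125.
Sum = Σ Δu_i · h(u_i).
Sum = 129.453125.

129.453125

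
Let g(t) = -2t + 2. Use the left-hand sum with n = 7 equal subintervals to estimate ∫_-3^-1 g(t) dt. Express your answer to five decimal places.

12.57143

Δt = (-1 − (-3))/7 = 2/7.
Left endpoints: -3, -19/7, -17/7, -15/7, -13/7, -11/7, -9/7.
g(-3) = 8, g(-19/7) = 52/7, g(-17/7) = 48/7, g(-15/7) = 44/7, g(-13/7) = 40/7, g(-11/7) = 36/7, g(-9/7) = 32/7.
Sum = Δt · [g(-3) + g(-19/7) + g(-17/7) + ...].
Sum ≈ 12.57143.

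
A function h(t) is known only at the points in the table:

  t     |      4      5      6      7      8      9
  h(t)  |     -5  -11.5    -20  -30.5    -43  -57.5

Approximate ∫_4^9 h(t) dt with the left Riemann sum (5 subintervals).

-110

Δt = 1.
Sum = 1·[(-5) + (-11.5) + (-20) + (-30.5) + (-43)] = -110.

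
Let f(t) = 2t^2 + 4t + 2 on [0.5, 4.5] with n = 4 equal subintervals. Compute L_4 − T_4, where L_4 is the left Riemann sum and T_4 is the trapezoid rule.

L_4 = 82.
T_4 = 110.
L_4 − T_4 = -28.

-28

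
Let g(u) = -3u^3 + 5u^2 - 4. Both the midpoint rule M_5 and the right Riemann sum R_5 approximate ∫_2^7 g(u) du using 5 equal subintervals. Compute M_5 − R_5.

M_5 = -1235.625.
R_5 = -1670.
M_5 − R_5 = 434.375.

434.375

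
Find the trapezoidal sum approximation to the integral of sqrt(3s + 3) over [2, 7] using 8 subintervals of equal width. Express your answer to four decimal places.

Δs = (7 − 2)/8 = 0.625.
f(2) ≈ 3.0000, f(2.625) ≈ 3.2977, f(3.25) ≈ 3.5707, f(3.875) ≈ 3.8243, f(4.5) ≈ 4.0620, f(5.125) ≈ 4.2866, f(5.75) ≈ 4.5000, f(6.375) ≈ 4.7037, f(7) ≈ 4.8990.
T_8 = (Δs/2)·[f(s_0) + 2f(s_1) + ... + 2f(s_{7}) + f(s_8)].
Sum ≈ 20.1216.

20.1216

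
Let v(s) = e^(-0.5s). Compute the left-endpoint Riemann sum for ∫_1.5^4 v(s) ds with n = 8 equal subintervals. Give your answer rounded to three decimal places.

Δs = (4 − 1.5)/8 = 0.3125.
Left endpoints: 1.5, 1.8125, 2.125, 2.4375, 2.75, 3.0625, 3.375, 3.6875.
v(1.5) ≈ 0.472, v(1.8125) ≈ 0.404, v(2.125) ≈ 0.346, v(2.4375) ≈ 0.296, v(2.75) ≈ 0.253, v(3.0625) ≈ 0.216, v(3.375) ≈ 0.185, v(3.6875) ≈ 0.158.
Sum = Δs · [v(1.5) + v(1.8125) + v(2.125) + ...].
Sum ≈ 0.728.

0.728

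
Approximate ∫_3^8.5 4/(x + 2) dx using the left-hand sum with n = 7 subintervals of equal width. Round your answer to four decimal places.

Δx = (8.5 − 3)/7 = 11/14.
Left endpoints: 3, 53/14, 32/7, 75/14, 43/7, 97/14, 54/7.
f(3) = 0.8, f(53/14) = 56/81, f(32/7) = 14/23, f(75/14) = 56/103, f(43/7) = 28/57, f(97/14) = 0.448, f(54/7) = 7/17.
Sum = Δx · [f(3) + f(53/14) + f(32/7) + ...].
Sum ≈ 3.1387.

3.1387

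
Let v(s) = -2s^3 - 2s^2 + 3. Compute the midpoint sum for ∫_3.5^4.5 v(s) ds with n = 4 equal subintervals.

-159.03125

Δs = (4.5 − 3.5)/4 = 0.25.
Midpoints: 3.625, 3.875, 4.125, 4.375.
v(3.625) = -118.55078125, v(3.875) = -143.40234375, v(4.125) = -171.41015625, v(4.375) = -202.76171875.
Sum = Δs · [v(3.625) + v(3.875) + v(4.125) + v(4.375)].
Sum = -159.03125.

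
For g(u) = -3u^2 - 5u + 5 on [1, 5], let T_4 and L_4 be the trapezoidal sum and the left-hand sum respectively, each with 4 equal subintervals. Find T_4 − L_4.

-46

T_4 = -166.
L_4 = -120.
T_4 − L_4 = -46.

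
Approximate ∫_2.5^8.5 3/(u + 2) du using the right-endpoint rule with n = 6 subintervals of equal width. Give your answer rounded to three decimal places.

2.361

Δu = (8.5 − 2.5)/6 = 1.
Right endpoints: 3.5, 4.5, 5.5, 6.5, 7.5, 8.5.
f(3.5) = 6/11, f(4.5) = 6/13, f(5.5) = 0.4, f(6.5) = 6/17, f(7.5) = 6/19, f(8.5) = 2/7.
Sum = Δu · [f(3.5) + f(4.5) + f(5.5) + ...].
Sum ≈ 2.361.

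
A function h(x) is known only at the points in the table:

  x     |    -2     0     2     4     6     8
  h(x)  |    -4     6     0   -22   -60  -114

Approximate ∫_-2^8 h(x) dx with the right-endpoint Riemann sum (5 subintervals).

Δx = 2.
Sum = 2·[6 + 0 + (-22) + (-60) + (-114)] = -380.

-380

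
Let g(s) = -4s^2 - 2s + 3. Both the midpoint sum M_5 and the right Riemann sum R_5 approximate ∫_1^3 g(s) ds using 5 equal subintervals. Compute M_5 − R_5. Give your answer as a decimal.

M_5 = -36.56.
R_5 = -44.08.
M_5 − R_5 = 7.52.

7.52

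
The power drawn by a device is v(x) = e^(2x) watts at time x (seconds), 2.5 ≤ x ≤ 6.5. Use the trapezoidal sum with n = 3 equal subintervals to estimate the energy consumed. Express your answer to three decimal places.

338876.349

Δx = (6.5 − 2.5)/3 = 4/3.
v(2.5) ≈ 148.413, v(23/6) ≈ 2135.950, v(31/6) ≈ 30740.409, v(6.5) ≈ 442413.392.
T_3 = (Δx/2)·[v(x_0) + 2v(x_1) + 2v(x_2) + v(x_3)].
Sum ≈ 338876.349.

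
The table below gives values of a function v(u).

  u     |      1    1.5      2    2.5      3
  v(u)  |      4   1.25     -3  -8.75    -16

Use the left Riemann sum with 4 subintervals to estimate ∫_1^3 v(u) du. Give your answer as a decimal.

Δu = 0.5.
Sum = 0.5·[4 + 1.25 + (-3) + (-8.75)] = -3.25.

-3.25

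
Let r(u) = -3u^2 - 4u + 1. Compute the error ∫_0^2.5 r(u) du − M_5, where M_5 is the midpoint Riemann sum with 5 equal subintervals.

-0.15625

Exact integral: ∫_0^2.5 r(u) du = -25.625.
M_5 = -25.46875.
Error = -25.625 − (-25.46875) = -0.15625.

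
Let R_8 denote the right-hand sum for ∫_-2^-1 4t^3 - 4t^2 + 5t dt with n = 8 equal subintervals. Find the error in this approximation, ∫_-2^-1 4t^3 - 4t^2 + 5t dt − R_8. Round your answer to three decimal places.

Exact integral: ∫_-2^-1 f(t) dt ≈ -31.83333.
R_8 = -29.078125.
Error ≈ -31.83333 − (-29.078125) ≈ -2.755.

-2.755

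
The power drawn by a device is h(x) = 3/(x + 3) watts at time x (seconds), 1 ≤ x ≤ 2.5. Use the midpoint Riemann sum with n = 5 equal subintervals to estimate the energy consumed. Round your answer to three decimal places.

Δx = (2.5 − 1)/5 = 0.3.
Midpoints: 1.15, 1.45, 1.75, 2.05, 2.35.
h(1.15) = 60/83, h(1.45) = 60/89, h(1.75) = 12/19, h(2.05) = 60/101, h(2.35) = 60/107.
Sum = Δx · [h(1.15) + h(1.45) + h(1.75) + h(2.05) + h(2.35)].
Sum ≈ 0.955.

0.955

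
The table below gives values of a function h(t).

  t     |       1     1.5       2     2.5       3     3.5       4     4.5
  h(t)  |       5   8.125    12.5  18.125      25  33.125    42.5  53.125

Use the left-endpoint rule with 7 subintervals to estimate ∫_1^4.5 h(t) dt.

Δt = 0.5.
Sum = 0.5·[5 + 8.125 + 12.5 + 18.125 + 25 + 33.125 + 42.5] = 72.1875.

72.1875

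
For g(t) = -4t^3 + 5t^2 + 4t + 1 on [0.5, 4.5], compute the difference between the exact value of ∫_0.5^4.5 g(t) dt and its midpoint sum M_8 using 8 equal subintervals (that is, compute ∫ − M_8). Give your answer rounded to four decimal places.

Exact integral: ∫_0.5^4.5 g(t) dt ≈ -214.333333.
M_8 = -212.25.
Error ≈ -214.333333 − (-212.25) ≈ -2.0833.

-2.0833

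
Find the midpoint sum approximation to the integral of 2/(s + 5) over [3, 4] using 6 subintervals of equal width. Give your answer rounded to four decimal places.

0.2356

Δs = (4 − 3)/6 = 1/6.
Midpoints: 37/12, 3.25, 41/12, 43/12, 3.75, 47/12.
f(37/12) = 24/97, f(3.25) = 8/33, f(41/12) = 24/101, f(43/12) = 24/103, f(3.75) = 8/35, f(47/12) = 24/107.
Sum = Δs · [f(37/12) + f(3.25) + f(41/12) + ...].
Sum ≈ 0.2356.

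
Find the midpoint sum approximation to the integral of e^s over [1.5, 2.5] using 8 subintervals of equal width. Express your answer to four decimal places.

Δs = (2.5 − 1.5)/8 = 0.125.
Midpoints: 1.5625, 1.6875, 1.8125, 1.9375, 2.0625, 2.1875, 2.3125, 2.4375.
f(1.5625) ≈ 4.7707, f(1.6875) ≈ 5.4059, f(1.8125) ≈ 6.1257, f(1.9375) ≈ 6.9414, f(2.0625) ≈ 7.8656, f(2.1875) ≈ 8.9129, f(2.3125) ≈ 10.0996, f(2.4375) ≈ 11.4444.
Sum = Δs · [f(1.5625) + f(1.6875) + f(1.8125) + ...].
Sum ≈ 7.6958.

7.6958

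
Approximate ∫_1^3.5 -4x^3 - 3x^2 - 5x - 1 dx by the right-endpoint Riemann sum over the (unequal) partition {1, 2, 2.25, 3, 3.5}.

Subinterval widths: 1, 0.25, 0.75, 0.5.
Right endpoints: 2, 2.25, 3, 3.5.
f(2) = -55, f(2.25) = -73, f(3) = -151, f(3.5) = -226.75.
Sum = Σ Δx_i · f(x_i).
Sum = -299.875.

-299.875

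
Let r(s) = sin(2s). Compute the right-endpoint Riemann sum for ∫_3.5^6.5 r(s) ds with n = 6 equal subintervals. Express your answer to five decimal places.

Δs = (6.5 − 3.5)/6 = 0.5.
Right endpoints: 4, 4.5, 5, 5.5, 6, 6.5.
r(4) ≈ 0.98936, r(4.5) ≈ 0.41212, r(5) ≈ -0.54402, r(5.5) ≈ -0.99999, r(6) ≈ -0.53657, r(6.5) ≈ 0.42017.
Sum = Δs · [r(4) + r(4.5) + r(5) + ...].
Sum ≈ -0.12947.

-0.12947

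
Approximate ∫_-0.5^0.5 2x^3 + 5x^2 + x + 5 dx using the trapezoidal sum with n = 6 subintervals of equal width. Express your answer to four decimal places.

Δx = (0.5 − (-0.5))/6 = 1/6.
f(-0.5) = 5.5, f(-1/3) = 139/27, f(-1/6) = 134/27, f(0) = 5, f(1/6) = 287/54, f(1/3) = 161/27, f(0.5) = 7.
T_6 = (Δx/2)·[f(x_0) + 2f(x_1) + ... + 2f(x_{5}) + f(x_6)].
Sum ≈ 5.4398.

5.4398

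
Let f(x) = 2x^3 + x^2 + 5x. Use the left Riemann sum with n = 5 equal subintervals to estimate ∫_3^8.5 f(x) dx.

2266.99

Δx = (8.5 − 3)/5 = 1.1.
Left endpoints: 3, 4.1, 5.2, 6.3, 7.4.
f(3) = 78, f(4.1) = 175.152, f(5.2) = 334.256, f(6.3) = 571.284, f(7.4) = 902.208.
Sum = Δx · [f(3) + f(4.1) + f(5.2) + f(6.3) + f(7.4)].
Sum = 2266.99.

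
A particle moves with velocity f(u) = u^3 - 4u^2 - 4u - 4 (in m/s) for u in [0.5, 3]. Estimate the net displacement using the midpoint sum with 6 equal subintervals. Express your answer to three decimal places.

Δu = (3 − 0.5)/6 = 5/12.
Midpoints: 17/24, 1.125, 37/24, 47/24, 2.375, 67/24.
f(17/24) = -117295/13824, f(1.125) = -6215/512, f(37/24) = -221315/13824, f(47/24) = -271825/13824, f(2.375) = -11605/512, f(67/24) = -339845/13824.
Sum = Δu · [f(17/24) + f(1.125) + f(37/24) + ...].
Sum ≈ -43.144.

-43.144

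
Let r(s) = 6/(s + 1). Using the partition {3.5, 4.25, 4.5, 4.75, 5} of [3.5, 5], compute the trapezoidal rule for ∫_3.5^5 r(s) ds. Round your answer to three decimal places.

Subinterval widths: 0.75, 0.25, 0.25, 0.25.
r(3.5) = 4/3, r(4.25) = 8/7, r(4.5) = 12/11, r(4.75) = 24/23, r(5) = 1.
On each subinterval the trapezoid contributes (Δs_i/2)·[r(s_{i-1}) + r(s_i)].
Sum ≈ 1.730.

1.730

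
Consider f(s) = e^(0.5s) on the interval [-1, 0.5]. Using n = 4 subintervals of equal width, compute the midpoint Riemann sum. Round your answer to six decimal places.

Δs = (0.5 − (-1))/4 = 0.375.
Midpoints: -0.8125, -0.4375, -0.0625, 0.3125.
f(-0.8125) ≈ 0.666144, f(-0.4375) ≈ 0.803523, f(-0.0625) ≈ 0.969233, f(0.3125) ≈ 1.169118.
Sum = Δs · [f(-0.8125) + f(-0.4375) + f(-0.0625) + f(0.3125)].
Sum ≈ 1.353007.

1.353007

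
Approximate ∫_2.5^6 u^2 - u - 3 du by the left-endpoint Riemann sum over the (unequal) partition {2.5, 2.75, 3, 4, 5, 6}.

29.640625

Subinterval widths: 0.25, 0.25, 1, 1, 1.
Left endpoints: 2.5, 2.75, 3, 4, 5.
f(2.5) = 0.75, f(2.75) = 1.8125, f(3) = 3, f(4) = 9, f(5) = 17.
Sum = Σ Δu_i · f(u_i).
Sum = 29.640625.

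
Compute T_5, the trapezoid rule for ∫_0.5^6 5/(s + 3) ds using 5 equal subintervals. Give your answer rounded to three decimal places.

4.757

Δs = (6 − 0.5)/5 = 1.1.
f(0.5) = 10/7, f(1.6) = 25/23, f(2.7) = 50/57, f(3.8) = 25/34, f(4.9) = 50/79, f(6) = 5/9.
T_5 = (Δs/2)·[f(s_0) + 2f(s_1) + ... + 2f(s_{4}) + f(s_5)].
Sum ≈ 4.757.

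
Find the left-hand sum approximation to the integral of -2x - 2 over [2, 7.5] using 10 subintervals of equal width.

Δx = (7.5 − 2)/10 = 0.55.
Left endpoints: 2, 2.55, 3.1, 3.65, 4.2, 4.75, 5.3, 5.85, 6.4, 6.95.
f(2) = -6, f(2.55) = -7.1, f(3.1) = -8.2, f(3.65) = -9.3, f(4.2) = -10.4, f(4.75) = -11.5, f(5.3) = -12.6, f(5.85) = -13.7, f(6.4) = -14.8, f(6.95) = -15.9.
Sum = Δx · [f(2) + f(2.55) + f(3.1) + ...].
Sum = -60.225.

-60.225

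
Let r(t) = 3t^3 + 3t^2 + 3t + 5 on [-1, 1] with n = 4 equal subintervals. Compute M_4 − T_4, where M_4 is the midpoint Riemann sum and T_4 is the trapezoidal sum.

M_4 = 11.875.
T_4 = 12.25.
M_4 − T_4 = -0.375.

-0.375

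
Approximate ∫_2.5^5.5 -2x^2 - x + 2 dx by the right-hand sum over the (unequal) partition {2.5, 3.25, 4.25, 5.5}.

-135.15625

Subinterval widths: 0.75, 1, 1.25.
Right endpoints: 3.25, 4.25, 5.5.
f(3.25) = -22.375, f(4.25) = -38.375, f(5.5) = -64.
Sum = Σ Δx_i · f(x_i).
Sum = -135.15625.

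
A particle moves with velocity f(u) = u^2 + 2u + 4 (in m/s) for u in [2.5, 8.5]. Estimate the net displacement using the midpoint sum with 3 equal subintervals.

Δu = (8.5 − 2.5)/3 = 2.
Midpoints: 3.5, 5.5, 7.5.
f(3.5) = 23.25, f(5.5) = 45.25, f(7.5) = 75.25.
Sum = Δu · [f(3.5) + f(5.5) + f(7.5)].
Sum = 287.5.

287.5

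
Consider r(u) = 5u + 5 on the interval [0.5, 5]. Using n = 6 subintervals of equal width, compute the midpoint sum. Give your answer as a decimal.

Δu = (5 − 0.5)/6 = 0.75.
Midpoints: 0.875, 1.625, 2.375, 3.125, 3.875, 4.625.
r(0.875) = 9.375, r(1.625) = 13.125, r(2.375) = 16.875, r(3.125) = 20.625, r(3.875) = 24.375, r(4.625) = 28.125.
Sum = Δu · [r(0.875) + r(1.625) + r(2.375) + ...].
Sum = 84.375.

84.375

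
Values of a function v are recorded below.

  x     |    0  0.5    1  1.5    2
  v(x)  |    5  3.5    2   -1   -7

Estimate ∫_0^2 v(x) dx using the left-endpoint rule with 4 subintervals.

4.75

Δx = 0.5.
Sum = 0.5·[5 + 3.5 + 2 + (-1)] = 4.75.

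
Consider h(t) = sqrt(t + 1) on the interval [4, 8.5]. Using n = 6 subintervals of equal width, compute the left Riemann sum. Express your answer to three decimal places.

11.747

Δt = (8.5 − 4)/6 = 0.75.
Left endpoints: 4, 4.75, 5.5, 6.25, 7, 7.75.
h(4) ≈ 2.236, h(4.75) ≈ 2.398, h(5.5) ≈ 2.550, h(6.25) ≈ 2.693, h(7) ≈ 2.828, h(7.75) ≈ 2.958.
Sum = Δt · [h(4) + h(4.75) + h(5.5) + ...].
Sum ≈ 11.747.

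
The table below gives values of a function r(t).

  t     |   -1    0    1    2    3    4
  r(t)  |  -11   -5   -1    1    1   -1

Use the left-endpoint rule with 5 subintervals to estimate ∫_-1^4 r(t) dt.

-15

Δt = 1.
Sum = 1·[(-11) + (-5) + (-1) + 1 + 1] = -15.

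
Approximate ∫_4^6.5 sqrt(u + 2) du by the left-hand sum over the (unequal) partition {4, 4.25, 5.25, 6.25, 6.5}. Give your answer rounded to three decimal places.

Subinterval widths: 0.25, 1, 1, 0.25.
Left endpoints: 4, 4.25, 5.25, 6.25.
f(4) ≈ 2.449, f(4.25) ≈ 2.500, f(5.25) ≈ 2.693, f(6.25) ≈ 2.872.
Sum = Σ Δu_i · f(u_i).
Sum ≈ 6.523.

6.523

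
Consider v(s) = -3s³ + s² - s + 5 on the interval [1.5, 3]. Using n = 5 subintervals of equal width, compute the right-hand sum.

Δs = (3 − 1.5)/5 = 0.3.
Right endpoints: 1.8, 2.1, 2.4, 2.7, 3.
v(1.8) = -11.056, v(2.1) = -20.473, v(2.4) = -33.112, v(2.7) = -49.459, v(3) = -70.
Sum = Δs · [v(1.8) + v(2.1) + v(2.4) + v(2.7) + v(3)].
Sum = -55.23.

-55.23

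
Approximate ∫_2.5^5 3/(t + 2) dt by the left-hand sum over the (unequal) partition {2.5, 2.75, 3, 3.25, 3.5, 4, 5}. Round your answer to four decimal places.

Subinterval widths: 0.25, 0.25, 0.25, 0.25, 0.5, 1.
Left endpoints: 2.5, 2.75, 3, 3.25, 3.5, 4.
f(2.5) = 2/3, f(2.75) = 12/19, f(3) = 0.6, f(3.25) = 4/7, f(3.5) = 6/11, f(4) = 0.5.
Sum = Σ Δt_i · f(t_i).
Sum ≈ 1.3901.

1.3901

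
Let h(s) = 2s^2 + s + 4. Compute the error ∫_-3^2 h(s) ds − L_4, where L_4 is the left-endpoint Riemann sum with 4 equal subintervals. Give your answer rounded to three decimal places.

Exact integral: ∫_-3^2 h(s) ds ≈ 40.83333.
L_4 = 46.5625.
Error ≈ 40.83333 − 46.5625 ≈ -5.729.

-5.729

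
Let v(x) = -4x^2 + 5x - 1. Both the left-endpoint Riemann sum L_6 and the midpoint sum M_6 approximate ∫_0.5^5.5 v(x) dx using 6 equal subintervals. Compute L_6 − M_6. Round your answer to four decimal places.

36.1111

L_6 ≈ -114.398148.
M_6 ≈ -150.509259.
L_6 − M_6 ≈ 36.1111.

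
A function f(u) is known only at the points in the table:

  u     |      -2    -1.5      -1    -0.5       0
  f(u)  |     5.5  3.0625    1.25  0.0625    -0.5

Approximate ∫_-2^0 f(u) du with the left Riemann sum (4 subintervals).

4.9375

Δu = 0.5.
Sum = 0.5·[5.5 + 3.0625 + 1.25 + 0.0625] = 4.9375.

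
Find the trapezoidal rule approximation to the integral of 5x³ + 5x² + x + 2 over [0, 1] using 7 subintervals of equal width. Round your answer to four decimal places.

5.4592

Δx = (1 − 0)/7 = 1/7.
f(0) = 2, f(1/7) = 775/343, f(2/7) = 964/343, f(3/7) = 1283/343, f(4/7) = 1762/343, f(5/7) = 2431/343, f(6/7) = 3320/343, f(1) = 13.
T_7 = (Δx/2)·[f(x_0) + 2f(x_1) + ... + 2f(x_{6}) + f(x_7)].
Sum ≈ 5.4592.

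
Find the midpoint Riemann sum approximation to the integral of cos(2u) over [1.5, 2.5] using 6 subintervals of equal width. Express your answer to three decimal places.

-0.553

Δu = (2.5 − 1.5)/6 = 1/6.
Midpoints: 19/12, 1.75, 23/12, 25/12, 2.25, 29/12.
f(19/12) ≈ -1.000, f(1.75) ≈ -0.936, f(23/12) ≈ -0.770, f(25/12) ≈ -0.519, f(2.25) ≈ -0.211, f(29/12) ≈ 0.121.
Sum = Δu · [f(19/12) + f(1.75) + f(23/12) + ...].
Sum ≈ -0.553.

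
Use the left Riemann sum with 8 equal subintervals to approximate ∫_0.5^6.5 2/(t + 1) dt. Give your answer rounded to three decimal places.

3.658

Δt = (6.5 − 0.5)/8 = 0.75.
Left endpoints: 0.5, 1.25, 2, 2.75, 3.5, 4.25, 5, 5.75.
f(0.5) = 4/3, f(1.25) = 8/9, f(2) = 2/3, f(2.75) = 8/15, f(3.5) = 4/9, f(4.25) = 8/21, f(5) = 1/3, f(5.75) = 8/27.
Sum = Δt · [f(0.5) + f(1.25) + f(2) + ...].
Sum ≈ 3.658.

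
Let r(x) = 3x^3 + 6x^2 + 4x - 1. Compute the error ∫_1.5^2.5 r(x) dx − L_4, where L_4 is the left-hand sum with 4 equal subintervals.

7.84375

Exact integral: ∫_1.5^2.5 r(x) dx = 57.
L_4 = 49.15625.
Error = 57 − 49.15625 = 7.84375.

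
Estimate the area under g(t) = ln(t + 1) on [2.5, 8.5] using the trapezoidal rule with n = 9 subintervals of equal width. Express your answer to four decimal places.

10.9959

Δt = (8.5 − 2.5)/9 = 2/3.
g(2.5) ≈ 1.2528, g(19/6) ≈ 1.4271, g(23/6) ≈ 1.5755, g(4.5) ≈ 1.7047, g(31/6) ≈ 1.8192, g(35/6) ≈ 1.9218, g(6.5) ≈ 2.0149, g(43/6) ≈ 2.1001, g(47/6) ≈ 2.1785, g(8.5) ≈ 2.2513.
T_9 = (Δt/2)·[g(t_0) + 2g(t_1) + ... + 2g(t_{8}) + g(t_9)].
Sum ≈ 10.9959.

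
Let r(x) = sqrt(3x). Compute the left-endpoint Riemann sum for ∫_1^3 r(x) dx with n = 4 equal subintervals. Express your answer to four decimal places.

Δx = (3 − 1)/4 = 0.5.
Left endpoints: 1, 1.5, 2, 2.5.
r(1) ≈ 1.7321, r(1.5) ≈ 2.1213, r(2) ≈ 2.4495, r(2.5) ≈ 2.7386.
Sum = Δx · [r(1) + r(1.5) + r(2) + r(2.5)].
Sum ≈ 4.5207.

4.5207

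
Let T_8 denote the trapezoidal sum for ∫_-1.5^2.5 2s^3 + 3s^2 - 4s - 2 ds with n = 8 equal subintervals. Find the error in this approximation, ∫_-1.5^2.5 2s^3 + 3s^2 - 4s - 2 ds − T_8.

-1

Exact integral: ∫_-1.5^2.5 f(s) ds = 20.
T_8 = 21.
Error = 20 − 21 = -1.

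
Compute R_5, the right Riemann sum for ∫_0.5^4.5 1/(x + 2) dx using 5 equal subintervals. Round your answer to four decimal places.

0.8642

Δx = (4.5 − 0.5)/5 = 0.8.
Right endpoints: 1.3, 2.1, 2.9, 3.7, 4.5.
f(1.3) = 10/33, f(2.1) = 10/41, f(2.9) = 10/49, f(3.7) = 10/57, f(4.5) = 2/13.
Sum = Δx · [f(1.3) + f(2.1) + f(2.9) + f(3.7) + f(4.5)].
Sum ≈ 0.8642.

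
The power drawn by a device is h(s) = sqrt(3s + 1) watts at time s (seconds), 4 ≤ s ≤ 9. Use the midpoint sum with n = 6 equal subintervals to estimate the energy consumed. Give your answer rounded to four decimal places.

22.5127

Δs = (9 − 4)/6 = 5/6.
Midpoints: 53/12, 5.25, 73/12, 83/12, 7.75, 103/12.
h(53/12) ≈ 3.7749, h(5.25) ≈ 4.0927, h(73/12) ≈ 4.3875, h(83/12) ≈ 4.6637, h(7.75) ≈ 4.9244, h(103/12) ≈ 5.1720.
Sum = Δs · [h(53/12) + h(5.25) + h(73/12) + ...].
Sum ≈ 22.5127.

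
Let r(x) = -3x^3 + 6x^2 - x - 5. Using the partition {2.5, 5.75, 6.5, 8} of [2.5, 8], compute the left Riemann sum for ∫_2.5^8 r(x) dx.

-1214.68359375

Subinterval widths: 3.25, 0.75, 1.5.
Left endpoints: 2.5, 5.75, 6.5.
r(2.5) = -16.875, r(5.75) = -382.703125, r(6.5) = -581.875.
Sum = Σ Δx_i · r(x_i).
Sum = -1214.68359375.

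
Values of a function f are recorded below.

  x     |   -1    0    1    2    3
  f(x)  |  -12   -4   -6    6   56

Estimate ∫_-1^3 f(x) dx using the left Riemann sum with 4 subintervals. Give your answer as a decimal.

-16

Δx = 1.
Sum = 1·[(-12) + (-4) + (-6) + 6] = -16.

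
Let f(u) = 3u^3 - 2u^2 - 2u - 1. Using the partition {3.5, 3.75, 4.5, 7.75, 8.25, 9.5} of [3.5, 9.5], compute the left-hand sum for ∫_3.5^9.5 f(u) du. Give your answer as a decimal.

3383.125

Subinterval widths: 0.25, 0.75, 3.25, 0.5, 1.25.
Left endpoints: 3.5, 3.75, 4.5, 7.75, 8.25.
f(3.5) = 96.125, f(3.75) = 121.578125, f(4.5) = 222.875, f(7.75) = 1259.828125, f(8.25) = 1530.921875.
Sum = Σ Δu_i · f(u_i).
Sum = 3383.125.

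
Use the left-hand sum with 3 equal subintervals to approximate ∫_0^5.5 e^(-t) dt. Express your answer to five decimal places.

Δt = (5.5 − 0)/3 = 11/6.
Left endpoints: 0, 11/6, 11/3.
f(0) ≈ 1.00000, f(11/6) ≈ 0.15988, f(11/3) ≈ 0.02556.
Sum = Δt · [f(0) + f(11/6) + f(11/3)].
Sum ≈ 2.17331.

2.17331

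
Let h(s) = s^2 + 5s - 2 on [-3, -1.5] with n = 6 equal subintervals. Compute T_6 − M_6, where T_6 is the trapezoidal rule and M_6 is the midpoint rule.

T_6 = -11.984375.
M_6 = -12.0078125.
T_6 − M_6 = 0.0234375.

0.0234375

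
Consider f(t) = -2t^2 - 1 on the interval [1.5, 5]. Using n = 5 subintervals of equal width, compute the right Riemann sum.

Δt = (5 − 1.5)/5 = 0.7.
Right endpoints: 2.2, 2.9, 3.6, 4.3, 5.
f(2.2) = -10.68, f(2.9) = -17.82, f(3.6) = -26.92, f(4.3) = -37.98, f(5) = -51.
Sum = Δt · [f(2.2) + f(2.9) + f(3.6) + f(4.3) + f(5)].
Sum = -101.08.

-101.08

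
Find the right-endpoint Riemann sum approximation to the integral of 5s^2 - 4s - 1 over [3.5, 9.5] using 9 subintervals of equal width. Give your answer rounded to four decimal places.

Δs = (9.5 − 3.5)/9 = 2/3.
Right endpoints: 25/6, 29/6, 5.5, 37/6, 41/6, 7.5, 49/6, 53/6, 9.5.
f(25/6) = 2489/36, f(29/6) = 3473/36, f(5.5) = 128.25, f(37/6) = 5921/36, f(41/6) = 7385/36, f(7.5) = 250.25, f(49/6) = 10793/36, f(53/6) = 12737/36, f(9.5) = 412.25.
Sum = Δs · [f(25/6) + f(29/6) + f(5.5) + ...].
Sum ≈ 1319.7222.

1319.7222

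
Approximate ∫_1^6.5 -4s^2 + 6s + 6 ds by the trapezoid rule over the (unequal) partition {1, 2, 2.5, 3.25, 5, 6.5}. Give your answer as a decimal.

Subinterval widths: 1, 0.5, 0.75, 1.75, 1.5.
f(1) = 8, f(2) = 2, f(2.5) = -4, f(3.25) = -16.75, f(5) = -64, f(6.5) = -124.
On each subinterval the trapezoid contributes (Δs_i/2)·[f(s_{i-1}) + f(s_i)].
Sum = -214.9375.

-214.9375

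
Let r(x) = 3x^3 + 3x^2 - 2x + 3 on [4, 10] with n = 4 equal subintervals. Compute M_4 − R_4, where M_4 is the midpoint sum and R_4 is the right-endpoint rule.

-2508.75

M_4 = 8103.75.
R_4 = 10612.5.
M_4 − R_4 = -2508.75.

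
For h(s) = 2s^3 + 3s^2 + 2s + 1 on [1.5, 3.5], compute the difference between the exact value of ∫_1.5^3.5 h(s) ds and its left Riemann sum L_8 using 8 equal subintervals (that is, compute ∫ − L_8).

13.75

Exact integral: ∫_1.5^3.5 h(s) ds = 124.
L_8 = 110.25.
Error = 124 − 110.25 = 13.75.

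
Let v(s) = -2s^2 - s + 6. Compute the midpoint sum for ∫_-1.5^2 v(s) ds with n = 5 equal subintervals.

Δs = (2 − (-1.5))/5 = 0.7.
Midpoints: -1.15, -0.45, 0.25, 0.95, 1.65.
v(-1.15) = 4.505, v(-0.45) = 6.045, v(0.25) = 5.625, v(0.95) = 3.245, v(1.65) = -1.095.
Sum = Δs · [v(-1.15) + v(-0.45) + v(0.25) + v(0.95) + v(1.65)].
Sum = 12.8275.

12.8275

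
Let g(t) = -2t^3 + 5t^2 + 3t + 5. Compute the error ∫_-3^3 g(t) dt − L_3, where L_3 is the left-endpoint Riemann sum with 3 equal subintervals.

Exact integral: ∫_-3^3 g(t) dt = 120.
L_3 = 230.
Error = 120 − 230 = -110.

-110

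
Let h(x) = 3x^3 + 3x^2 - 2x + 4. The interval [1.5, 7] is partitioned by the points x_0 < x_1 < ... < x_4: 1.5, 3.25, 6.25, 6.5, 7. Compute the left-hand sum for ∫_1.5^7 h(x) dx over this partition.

1108.88671875

Subinterval widths: 1.75, 3, 0.25, 0.5.
Left endpoints: 1.5, 3.25, 6.25, 6.5.
h(1.5) = 17.875, h(3.25) = 132.171875, h(6.25) = 841.109375, h(6.5) = 941.625.
Sum = Σ Δx_i · h(x_i).
Sum = 1108.88671875.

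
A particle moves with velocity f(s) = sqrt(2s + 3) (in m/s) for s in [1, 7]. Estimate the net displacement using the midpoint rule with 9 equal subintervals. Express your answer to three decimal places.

19.641

Δs = (7 − 1)/9 = 2/3.
Midpoints: 4/3, 2, 8/3, 10/3, 4, 14/3, 16/3, 6, 20/3.
f(4/3) ≈ 2.380, f(2) ≈ 2.646, f(8/3) ≈ 2.887, f(10/3) ≈ 3.109, f(4) ≈ 3.317, f(14/3) ≈ 3.512, f(16/3) ≈ 3.697, f(6) ≈ 3.873, f(20/3) ≈ 4.041.
Sum = Δs · [f(4/3) + f(2) + f(8/3) + ...].
Sum ≈ 19.641.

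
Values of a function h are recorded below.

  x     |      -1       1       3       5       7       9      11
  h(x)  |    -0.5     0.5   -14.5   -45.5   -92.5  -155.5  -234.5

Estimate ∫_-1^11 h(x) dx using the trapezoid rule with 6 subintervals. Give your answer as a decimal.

Δx = 2.
T_6 = (2/2)·[(-0.5) + 2·0.5 + 2·(-14.5) + 2·(-45.5) + 2·(-92.5) + 2·(-155.5) + (-234.5)] = -850.

-850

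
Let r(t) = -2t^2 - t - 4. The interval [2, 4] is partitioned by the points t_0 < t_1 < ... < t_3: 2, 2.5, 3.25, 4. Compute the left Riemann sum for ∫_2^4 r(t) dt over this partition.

-42.53125

Subinterval widths: 0.5, 0.75, 0.75.
Left endpoints: 2, 2.5, 3.25.
r(2) = -14, r(2.5) = -19, r(3.25) = -28.375.
Sum = Σ Δt_i · r(t_i).
Sum = -42.53125.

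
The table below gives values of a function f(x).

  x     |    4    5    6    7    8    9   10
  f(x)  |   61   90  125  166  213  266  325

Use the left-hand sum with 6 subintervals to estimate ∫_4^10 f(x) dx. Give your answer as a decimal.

Δx = 1.
Sum = 1·[61 + 90 + 125 + 166 + 213 + 266] = 921.

921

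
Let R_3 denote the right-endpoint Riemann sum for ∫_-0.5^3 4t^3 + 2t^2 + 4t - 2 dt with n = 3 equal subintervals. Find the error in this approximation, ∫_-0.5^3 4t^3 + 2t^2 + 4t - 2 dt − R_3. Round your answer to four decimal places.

Exact integral: ∫_-0.5^3 f(t) dt ≈ 109.520833.
R_3 ≈ 204.685185.
Error ≈ 109.520833 − 204.685185 ≈ -95.1644.

-95.1644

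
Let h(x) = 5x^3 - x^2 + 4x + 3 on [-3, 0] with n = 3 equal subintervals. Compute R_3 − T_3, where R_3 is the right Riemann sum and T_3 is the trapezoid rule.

78

R_3 = -53.
T_3 = -131.
R_3 − T_3 = 78.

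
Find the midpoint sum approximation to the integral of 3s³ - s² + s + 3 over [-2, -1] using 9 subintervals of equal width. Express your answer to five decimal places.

-12.06842

Δs = (-1 − (-2))/9 = 1/9.
Midpoints: -35/18, -11/6, -31/18, -29/18, -1.5, -25/18, -23/18, -7/6, -19/18.
f(-35/18) = -48173/1944, f(-11/6) = -1489/72, f(-31/18) = -33073/1944, f(-29/18) = -26735/1944, f(-1.5) = -10.875, f(-25/18) = -16243/1944, f(-23/18) = -11993/1944, f(-7/6) = -103/24, f(-19/18) = -5245/1944.
Sum = Δs · [f(-35/18) + f(-11/6) + f(-31/18) + ...].
Sum ≈ -12.06842.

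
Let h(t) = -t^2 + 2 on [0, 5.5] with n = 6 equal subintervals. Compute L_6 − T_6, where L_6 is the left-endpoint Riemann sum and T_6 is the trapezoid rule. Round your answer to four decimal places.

L_6 ≈ -31.364005.
T_6 ≈ -45.228588.
L_6 − T_6 ≈ 13.8646.

13.8646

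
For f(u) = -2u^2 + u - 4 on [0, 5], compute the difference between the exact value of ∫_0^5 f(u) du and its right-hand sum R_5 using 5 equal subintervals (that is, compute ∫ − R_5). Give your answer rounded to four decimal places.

24.1667

Exact integral: ∫_0^5 f(u) du ≈ -90.833333.
R_5 = -115.
Error ≈ -90.833333 − (-115) ≈ 24.1667.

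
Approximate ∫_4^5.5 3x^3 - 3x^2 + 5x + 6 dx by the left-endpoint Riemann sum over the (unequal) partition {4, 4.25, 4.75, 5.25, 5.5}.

381.88671875

Subinterval widths: 0.25, 0.5, 0.5, 0.25.
Left endpoints: 4, 4.25, 4.75, 5.25.
f(4) = 170, f(4.25) = 203.359375, f(4.75) = 283.578125, f(5.25) = 383.671875.
Sum = Σ Δx_i · f(x_i).
Sum = 381.88671875.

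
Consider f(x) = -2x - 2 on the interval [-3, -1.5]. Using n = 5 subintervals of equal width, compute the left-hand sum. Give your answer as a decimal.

4.2

Δx = (-1.5 − (-3))/5 = 0.3.
Left endpoints: -3, -2.7, -2.4, -2.1, -1.8.
f(-3) = 4, f(-2.7) = 3.4, f(-2.4) = 2.8, f(-2.1) = 2.2, f(-1.8) = 1.6.
Sum = Δx · [f(-3) + f(-2.7) + f(-2.4) + f(-2.1) + f(-1.8)].
Sum = 4.2.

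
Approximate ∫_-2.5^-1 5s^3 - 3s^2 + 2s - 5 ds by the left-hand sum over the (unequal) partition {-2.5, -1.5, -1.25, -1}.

-120.26953125

Subinterval widths: 1, 0.25, 0.25.
Left endpoints: -2.5, -1.5, -1.25.
f(-2.5) = -106.875, f(-1.5) = -31.625, f(-1.25) = -21.953125.
Sum = Σ Δs_i · f(s_i).
Sum = -120.26953125.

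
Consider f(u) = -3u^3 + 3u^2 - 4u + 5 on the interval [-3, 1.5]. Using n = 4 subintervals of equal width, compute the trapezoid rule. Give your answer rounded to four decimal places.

Δu = (1.5 − (-3))/4 = 1.125.
f(-3) = 125, f(-1.875) = 21925/512, f(-0.75) = 10.953125, f(0.375) = 1927/512, f(1.5) = -4.375.
T_4 = (Δu/2)·[f(u_0) + 2f(u_1) + 2f(u_2) + 2f(u_3) + f(u_4)].
Sum ≈ 132.5830.

132.5830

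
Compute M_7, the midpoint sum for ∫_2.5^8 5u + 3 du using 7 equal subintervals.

160.875

Δu = (8 − 2.5)/7 = 11/14.
Midpoints: 81/28, 103/28, 125/28, 5.25, 169/28, 191/28, 213/28.
f(81/28) = 489/28, f(103/28) = 599/28, f(125/28) = 709/28, f(5.25) = 29.25, f(169/28) = 929/28, f(191/28) = 1039/28, f(213/28) = 1149/28.
Sum = Δu · [f(81/28) + f(103/28) + f(125/28) + ...].
Sum = 160.875.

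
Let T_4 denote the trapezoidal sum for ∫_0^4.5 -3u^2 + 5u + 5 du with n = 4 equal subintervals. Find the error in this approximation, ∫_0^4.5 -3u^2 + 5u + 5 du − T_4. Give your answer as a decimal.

Exact integral: ∫_0^4.5 f(u) du = -18.
T_4 = -20.84765625.
Error = -18 − (-20.84765625) = 2.84765625.

2.84765625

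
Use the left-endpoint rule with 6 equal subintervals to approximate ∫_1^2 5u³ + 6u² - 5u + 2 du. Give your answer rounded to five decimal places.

Δu = (2 − 1)/6 = 1/6.
Left endpoints: 1, 7/6, 4/3, 1.5, 5/3, 11/6.
f(1) = 8, f(7/6) = 2651/216, f(4/3) = 482/27, f(1.5) = 24.875, f(5/3) = 904/27, f(11/6) = 9463/216.
Sum = Δu · [f(1) + f(7/6) + f(4/3) + ...].
Sum ≈ 23.38194.

23.38194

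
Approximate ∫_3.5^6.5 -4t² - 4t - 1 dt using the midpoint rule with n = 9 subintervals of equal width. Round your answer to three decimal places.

-371.889

Δt = (6.5 − 3.5)/9 = 1/3.
Midpoints: 11/3, 4, 13/3, 14/3, 5, 16/3, 17/3, 6, 19/3.
f(11/3) = -625/9, f(4) = -81, f(13/3) = -841/9, f(14/3) = -961/9, f(5) = -121, f(16/3) = -1225/9, f(17/3) = -1369/9, f(6) = -169, f(19/3) = -1681/9.
Sum = Δt · [f(11/3) + f(4) + f(13/3) + ...].
Sum ≈ -371.889.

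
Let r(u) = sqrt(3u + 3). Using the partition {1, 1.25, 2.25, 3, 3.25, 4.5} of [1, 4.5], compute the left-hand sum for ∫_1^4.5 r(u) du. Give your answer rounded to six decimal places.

10.881741

Subinterval widths: 0.25, 1, 0.75, 0.25, 1.25.
Left endpoints: 1, 1.25, 2.25, 3, 3.25.
r(1) ≈ 2.449490, r(1.25) ≈ 2.598076, r(2.25) ≈ 3.122499, r(3) ≈ 3.464102, r(3.25) ≈ 3.570714.
Sum = Σ Δu_i · r(u_i).
Sum ≈ 10.881741.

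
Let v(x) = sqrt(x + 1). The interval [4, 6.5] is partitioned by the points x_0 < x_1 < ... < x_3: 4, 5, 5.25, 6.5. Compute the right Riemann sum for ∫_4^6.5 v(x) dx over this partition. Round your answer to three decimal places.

Subinterval widths: 1, 0.25, 1.25.
Right endpoints: 5, 5.25, 6.5.
v(5) ≈ 2.449, v(5.25) ≈ 2.500, v(6.5) ≈ 2.739.
Sum = Σ Δx_i · v(x_i).
Sum ≈ 6.498.

6.498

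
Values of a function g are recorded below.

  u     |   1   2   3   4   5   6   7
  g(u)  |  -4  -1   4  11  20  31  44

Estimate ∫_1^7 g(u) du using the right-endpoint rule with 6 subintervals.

109

Δu = 1.
Sum = 1·[(-1) + 4 + 11 + 20 + 31 + 44] = 109.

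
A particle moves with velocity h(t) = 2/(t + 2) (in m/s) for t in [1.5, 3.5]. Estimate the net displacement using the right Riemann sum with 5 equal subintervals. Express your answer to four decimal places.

Δt = (3.5 − 1.5)/5 = 0.4.
Right endpoints: 1.9, 2.3, 2.7, 3.1, 3.5.
h(1.9) = 20/39, h(2.3) = 20/43, h(2.7) = 20/47, h(3.1) = 20/51, h(3.5) = 4/11.
Sum = Δt · [h(1.9) + h(2.3) + h(2.7) + h(3.1) + h(3.5)].
Sum ≈ 0.8637.

0.8637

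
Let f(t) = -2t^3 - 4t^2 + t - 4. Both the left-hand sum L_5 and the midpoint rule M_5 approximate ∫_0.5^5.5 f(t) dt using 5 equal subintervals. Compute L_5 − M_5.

L_5 = -478.75.
M_5 = -675.
L_5 − M_5 = 196.25.

196.25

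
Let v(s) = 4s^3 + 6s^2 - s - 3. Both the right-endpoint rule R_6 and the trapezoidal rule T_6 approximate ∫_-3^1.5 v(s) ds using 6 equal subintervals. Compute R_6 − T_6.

R_6 = 2.109375.
T_6 = -26.578125.
R_6 − T_6 = 28.6875.

28.6875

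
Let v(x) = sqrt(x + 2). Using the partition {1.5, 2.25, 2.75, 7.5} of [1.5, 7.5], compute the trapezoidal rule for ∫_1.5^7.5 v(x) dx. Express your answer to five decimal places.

15.03133

Subinterval widths: 0.75, 0.5, 4.75.
v(1.5) ≈ 1.87083, v(2.25) ≈ 2.06155, v(2.75) ≈ 2.17945, v(7.5) ≈ 3.08221.
On each subinterval the trapezoid contributes (Δx_i/2)·[v(x_{i-1}) + v(x_i)].
Sum ≈ 15.03133.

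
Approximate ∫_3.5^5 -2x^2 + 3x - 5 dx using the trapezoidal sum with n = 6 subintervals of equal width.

-43.15625

Δx = (5 − 3.5)/6 = 0.25.
f(3.5) = -19, f(3.75) = -21.875, f(4) = -25, f(4.25) = -28.375, f(4.5) = -32, f(4.75) = -35.875, f(5) = -40.
T_6 = (Δx/2)·[f(x_0) + 2f(x_1) + ... + 2f(x_{5}) + f(x_6)].
Sum = -43.15625.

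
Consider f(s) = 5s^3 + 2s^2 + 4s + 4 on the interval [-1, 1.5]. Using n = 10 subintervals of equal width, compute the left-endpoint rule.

Δs = (1.5 − (-1))/10 = 0.25.
Left endpoints: -1, -0.75, -0.5, -0.25, 0, 0.25, 0.5, 0.75, 1, 1.25.
f(-1) = -3, f(-0.75) = 0.015625, f(-0.5) = 1.875, f(-0.25) = 3.046875, f(0) = 4, f(0.25) = 5.203125, f(0.5) = 7.125, f(0.75) = 10.234375, f(1) = 15, f(1.25) = 21.890625.
Sum = Δs · [f(-1) + f(-0.75) + f(-0.5) + ...].
Sum = 16.34765625.

16.34765625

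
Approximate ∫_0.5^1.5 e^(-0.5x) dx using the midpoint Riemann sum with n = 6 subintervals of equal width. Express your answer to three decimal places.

0.613

Δx = (1.5 − 0.5)/6 = 1/6.
Midpoints: 7/12, 0.75, 11/12, 13/12, 1.25, 17/12.
f(7/12) ≈ 0.747, f(0.75) ≈ 0.687, f(11/12) ≈ 0.632, f(13/12) ≈ 0.582, f(1.25) ≈ 0.535, f(17/12) ≈ 0.492.
Sum = Δx · [f(7/12) + f(0.75) + f(11/12) + ...].
Sum ≈ 0.613.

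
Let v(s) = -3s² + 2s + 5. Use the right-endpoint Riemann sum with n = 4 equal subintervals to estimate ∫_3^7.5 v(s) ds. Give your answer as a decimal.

Δs = (7.5 − 3)/4 = 1.125.
Right endpoints: 4.125, 5.25, 6.375, 7.5.
v(4.125) = -37.796875, v(5.25) = -67.1875, v(6.375) = -104.171875, v(7.5) = -148.75.
Sum = Δs · [v(4.125) + v(5.25) + v(6.375) + v(7.5)].
Sum = -402.64453125.

-402.64453125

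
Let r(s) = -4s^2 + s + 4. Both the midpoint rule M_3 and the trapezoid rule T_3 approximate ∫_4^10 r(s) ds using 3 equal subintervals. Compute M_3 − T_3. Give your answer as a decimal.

24

M_3 = -1174.
T_3 = -1198.
M_3 − T_3 = 24.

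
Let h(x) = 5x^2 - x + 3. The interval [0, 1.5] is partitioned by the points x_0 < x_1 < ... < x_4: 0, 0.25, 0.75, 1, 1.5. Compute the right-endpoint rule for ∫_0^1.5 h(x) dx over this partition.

Subinterval widths: 0.25, 0.5, 0.25, 0.5.
Right endpoints: 0.25, 0.75, 1, 1.5.
h(0.25) = 3.0625, h(0.75) = 5.0625, h(1) = 7, h(1.5) = 12.75.
Sum = Σ Δx_i · h(x_i).
Sum = 11.421875.

11.421875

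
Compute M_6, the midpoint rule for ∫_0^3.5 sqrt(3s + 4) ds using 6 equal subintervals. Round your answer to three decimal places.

10.497

Δs = (3.5 − 0)/6 = 7/12.
Midpoints: 7/24, 0.875, 35/24, 49/24, 2.625, 77/24.
f(7/24) ≈ 2.208, f(0.875) ≈ 2.574, f(35/24) ≈ 2.894, f(49/24) ≈ 3.182, f(2.625) ≈ 3.446, f(77/24) ≈ 3.691.
Sum = Δs · [f(7/24) + f(0.875) + f(35/24) + ...].
Sum ≈ 10.497.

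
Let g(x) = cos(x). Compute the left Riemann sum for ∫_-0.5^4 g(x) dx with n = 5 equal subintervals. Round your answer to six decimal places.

0.430656

Δx = (4 − (-0.5))/5 = 0.9.
Left endpoints: -0.5, 0.4, 1.3, 2.2, 3.1.
g(-0.5) ≈ 0.877583, g(0.4) ≈ 0.921061, g(1.3) ≈ 0.267499, g(2.2) ≈ -0.588501, g(3.1) ≈ -0.999135.
Sum = Δx · [g(-0.5) + g(0.4) + g(1.3) + g(2.2) + g(3.1)].
Sum ≈ 0.430656.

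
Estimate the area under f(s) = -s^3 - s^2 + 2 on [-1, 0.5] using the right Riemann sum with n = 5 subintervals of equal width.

2.7975

Δs = (0.5 − (-1))/5 = 0.3.
Right endpoints: -0.7, -0.4, -0.1, 0.2, 0.5.
f(-0.7) = 1.853, f(-0.4) = 1.904, f(-0.1) = 1.991, f(0.2) = 1.952, f(0.5) = 1.625.
Sum = Δs · [f(-0.7) + f(-0.4) + f(-0.1) + f(0.2) + f(0.5)].
Sum = 2.7975.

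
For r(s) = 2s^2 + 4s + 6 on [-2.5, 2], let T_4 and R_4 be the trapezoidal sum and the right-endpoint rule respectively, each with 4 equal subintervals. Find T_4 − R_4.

-7.59375

T_4 = 40.1484375.
R_4 = 47.7421875.
T_4 − R_4 = -7.59375.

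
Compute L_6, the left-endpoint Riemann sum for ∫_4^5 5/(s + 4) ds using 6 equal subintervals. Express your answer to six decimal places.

0.594740

Δs = (5 − 4)/6 = 1/6.
Left endpoints: 4, 25/6, 13/3, 4.5, 14/3, 29/6.
f(4) = 0.625, f(25/6) = 30/49, f(13/3) = 0.6, f(4.5) = 10/17, f(14/3) = 15/26, f(29/6) = 30/53.
Sum = Δs · [f(4) + f(25/6) + f(13/3) + ...].
Sum ≈ 0.594740.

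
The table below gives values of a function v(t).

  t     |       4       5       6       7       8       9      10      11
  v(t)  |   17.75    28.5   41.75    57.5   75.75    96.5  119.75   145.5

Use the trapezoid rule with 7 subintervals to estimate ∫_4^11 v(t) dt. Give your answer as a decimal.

Δt = 1.
T_7 = (1/2)·[17.75 + 2·28.5 + 2·41.75 + 2·57.5 + 2·75.75 + 2·96.5 + 2·119.75 + 145.5] = 501.375.

501.375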